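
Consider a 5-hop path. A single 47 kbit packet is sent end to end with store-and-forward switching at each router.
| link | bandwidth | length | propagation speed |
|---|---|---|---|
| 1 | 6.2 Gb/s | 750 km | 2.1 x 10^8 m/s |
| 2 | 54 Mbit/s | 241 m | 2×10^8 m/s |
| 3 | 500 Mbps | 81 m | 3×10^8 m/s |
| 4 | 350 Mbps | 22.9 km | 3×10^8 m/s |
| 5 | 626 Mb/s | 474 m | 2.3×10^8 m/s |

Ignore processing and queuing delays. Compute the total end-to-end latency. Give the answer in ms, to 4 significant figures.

4.833 ms

L = 47000 bits.
Transmission delays (L/R per hop): 0.00758065, 0.87037, 0.094, 0.134286, 0.0750799 ms; sum = 1.18132 ms.
Propagation delays (d/s per hop): 3.57143, 0.001205, 0.00027, 0.0763333, 0.00206087 ms; sum = 3.6513 ms.
End-to-end = 4.833 ms.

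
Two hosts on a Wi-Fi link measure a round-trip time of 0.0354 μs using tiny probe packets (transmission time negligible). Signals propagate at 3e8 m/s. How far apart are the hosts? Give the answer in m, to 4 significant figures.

One-way propagation = RTT/2 = 0.0177 μs.
d = s × t = 300000000 × 1.77e-08 = 5.310 m.

5.310 m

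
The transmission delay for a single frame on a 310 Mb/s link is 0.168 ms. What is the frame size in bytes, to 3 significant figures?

6510 bytes

L = R × t_tx = 310000000 b/s × 0.000168 s = 52080 bits.
In bytes: 52080 / 8 = 6510 bytes.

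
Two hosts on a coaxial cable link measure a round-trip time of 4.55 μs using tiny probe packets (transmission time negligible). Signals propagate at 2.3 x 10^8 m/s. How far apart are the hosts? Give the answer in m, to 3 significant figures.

523 m

One-way propagation = RTT/2 = 2.275 μs.
d = s × t = 2.3e+08 × 2.275e-06 = 523 m.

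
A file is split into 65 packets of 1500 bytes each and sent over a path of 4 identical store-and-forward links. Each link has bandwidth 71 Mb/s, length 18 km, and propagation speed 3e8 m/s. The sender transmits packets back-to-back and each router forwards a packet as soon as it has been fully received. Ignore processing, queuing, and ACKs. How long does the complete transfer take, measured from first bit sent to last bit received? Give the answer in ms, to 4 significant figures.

11.73 ms

Per-hop transmission t_tx = L/R = 12000/71000000 = 0.169014 ms.
Per-hop propagation t_prop = 18000/300000000 = 0.06 ms.
Pipeline fill: first packet needs 4·t_tx to clear all hops; remaining 64 packets each add one t_tx.
Total = (4+65-1)·t_tx + 4·t_prop = 68·0.169014 + 4·0.06 = 11.73 ms.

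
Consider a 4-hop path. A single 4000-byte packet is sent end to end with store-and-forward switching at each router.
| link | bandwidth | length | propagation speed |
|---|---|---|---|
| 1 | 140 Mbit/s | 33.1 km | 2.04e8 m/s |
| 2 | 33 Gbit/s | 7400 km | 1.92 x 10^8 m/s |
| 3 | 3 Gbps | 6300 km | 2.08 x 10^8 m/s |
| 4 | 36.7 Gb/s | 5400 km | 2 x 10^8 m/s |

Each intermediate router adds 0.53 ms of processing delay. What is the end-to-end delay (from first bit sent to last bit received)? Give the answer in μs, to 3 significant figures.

L = 4000 × 8 = 32000 bits.
Transmission delays (L/R per hop): 228.571, 0.969697, 10.6667, 0.871935 μs; sum = 241.08 μs.
Propagation delays (d/s per hop): 162.255, 38541.7, 30288.5, 27000 μs; sum = 95992.4 μs.
Processing at 3 router(s): 3 × 0.53 ms = 1590 μs.
End-to-end = 97800 μs.

97800 μs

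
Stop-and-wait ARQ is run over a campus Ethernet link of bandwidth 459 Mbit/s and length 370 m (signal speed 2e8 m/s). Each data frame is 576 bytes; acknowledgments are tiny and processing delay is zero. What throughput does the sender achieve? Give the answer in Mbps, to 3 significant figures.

335 Mbps

t_tx = L/R = 4608/459000000 = 1.00392e-05 s.
t_prop = 370/200000000 = 1.85e-06 s; RTT = 3.7e-06 s.
Cycle = t_tx + RTT = 1.37392e-05 s.
Throughput = L / cycle = 4608 / 1.37392e-05 = 335 Mbps.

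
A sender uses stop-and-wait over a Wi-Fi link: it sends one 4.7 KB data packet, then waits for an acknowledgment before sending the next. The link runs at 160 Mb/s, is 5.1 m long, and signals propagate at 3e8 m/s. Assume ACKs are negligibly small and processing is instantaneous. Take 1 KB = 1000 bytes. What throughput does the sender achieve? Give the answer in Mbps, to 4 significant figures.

160.0 Mbps

t_tx = L/R = 37600/160000000 = 0.000235 s.
t_prop = 5.1/300000000 = 1.7e-08 s; RTT = 3.4e-08 s.
Cycle = t_tx + RTT = 0.000235034 s.
Throughput = L / cycle = 37600 / 0.000235034 = 160.0 Mbps.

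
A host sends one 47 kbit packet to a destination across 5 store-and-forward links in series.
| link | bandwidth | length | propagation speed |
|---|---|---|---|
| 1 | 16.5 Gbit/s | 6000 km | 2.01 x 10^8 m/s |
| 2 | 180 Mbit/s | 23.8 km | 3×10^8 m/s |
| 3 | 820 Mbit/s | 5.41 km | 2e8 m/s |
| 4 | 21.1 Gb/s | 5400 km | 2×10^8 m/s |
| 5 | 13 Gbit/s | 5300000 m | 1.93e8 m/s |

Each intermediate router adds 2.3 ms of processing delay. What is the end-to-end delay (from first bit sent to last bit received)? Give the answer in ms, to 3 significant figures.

L = 47000 bits.
Transmission delays (L/R per hop): 0.00284848, 0.261111, 0.0573171, 0.00222749, 0.00361538 ms; sum = 0.32712 ms.
Propagation delays (d/s per hop): 29.8507, 0.0793333, 0.02705, 27, 27.4611 ms; sum = 84.4183 ms.
Processing at 4 router(s): 4 × 2.3 ms = 9.2 ms.
End-to-end = 93.9 ms.

93.9 ms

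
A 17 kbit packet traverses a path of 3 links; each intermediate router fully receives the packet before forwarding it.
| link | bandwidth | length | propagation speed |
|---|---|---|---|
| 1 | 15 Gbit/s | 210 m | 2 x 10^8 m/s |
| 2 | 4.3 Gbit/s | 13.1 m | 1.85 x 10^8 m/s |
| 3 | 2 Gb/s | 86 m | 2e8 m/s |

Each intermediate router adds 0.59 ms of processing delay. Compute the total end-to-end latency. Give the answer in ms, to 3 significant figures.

1.20 ms

L = 17000 bits.
Transmission delays (L/R per hop): 0.00113333, 0.00395349, 0.0085 ms; sum = 0.0135868 ms.
Propagation delays (d/s per hop): 0.00105, 7.08108e-05, 0.00043 ms; sum = 0.00155081 ms.
Processing at 2 router(s): 2 × 0.59 ms = 1.18 ms.
End-to-end = 1.20 ms.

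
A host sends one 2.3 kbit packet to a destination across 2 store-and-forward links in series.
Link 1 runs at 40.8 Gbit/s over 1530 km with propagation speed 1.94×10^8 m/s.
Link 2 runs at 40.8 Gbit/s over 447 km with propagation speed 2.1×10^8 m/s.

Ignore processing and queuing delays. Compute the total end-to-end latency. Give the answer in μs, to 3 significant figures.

10000 μs

L = 2300 bits.
Transmission delay per hop = L/R = 2300/40800000000 = 0.0563725 μs; 2 hops → 0.112745 μs.
Propagation delays (d/s per hop): 7886.6, 2128.57 μs; sum = 10015.2 μs.
End-to-end = 10000 μs.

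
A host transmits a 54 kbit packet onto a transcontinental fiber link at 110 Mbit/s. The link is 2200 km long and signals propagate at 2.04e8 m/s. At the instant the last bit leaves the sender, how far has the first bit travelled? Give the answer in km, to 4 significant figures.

t_tx = L/R = 54000/110000000 = 0.000490909 s.
Distance = s × t_tx = 204000000 × 0.000490909 = 100.1 km.

100.1 km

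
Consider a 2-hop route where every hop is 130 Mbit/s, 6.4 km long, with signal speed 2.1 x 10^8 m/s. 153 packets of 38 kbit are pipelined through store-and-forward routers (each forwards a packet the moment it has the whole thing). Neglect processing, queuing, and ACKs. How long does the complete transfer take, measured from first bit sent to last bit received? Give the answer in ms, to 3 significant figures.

Per-hop transmission t_tx = L/R = 38000/130000000 = 0.292308 ms.
Per-hop propagation t_prop = 6400/210000000 = 0.0304762 ms.
Pipeline fill: first packet needs 2·t_tx to clear all hops; remaining 152 packets each add one t_tx.
Total = (2+153-1)·t_tx + 2·t_prop = 154·0.292308 + 2·0.0304762 = 45.1 ms.

45.1 ms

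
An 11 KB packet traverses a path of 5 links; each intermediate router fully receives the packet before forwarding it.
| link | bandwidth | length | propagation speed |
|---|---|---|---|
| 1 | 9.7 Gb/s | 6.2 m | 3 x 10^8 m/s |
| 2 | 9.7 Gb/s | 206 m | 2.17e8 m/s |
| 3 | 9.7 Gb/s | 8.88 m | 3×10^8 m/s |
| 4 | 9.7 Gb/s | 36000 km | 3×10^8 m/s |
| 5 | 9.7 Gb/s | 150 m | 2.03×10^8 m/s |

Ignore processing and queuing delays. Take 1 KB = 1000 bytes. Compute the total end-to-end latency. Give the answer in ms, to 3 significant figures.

120 ms

L = 88000 bits.
Transmission delay per hop = L/R = 88000/9700000000 = 0.00907216 ms; 5 hops → 0.0453608 ms.
Propagation delays (d/s per hop): 2.06667e-05, 0.000949309, 2.96e-05, 120, 0.000738916 ms; sum = 120.002 ms.
End-to-end = 120 ms.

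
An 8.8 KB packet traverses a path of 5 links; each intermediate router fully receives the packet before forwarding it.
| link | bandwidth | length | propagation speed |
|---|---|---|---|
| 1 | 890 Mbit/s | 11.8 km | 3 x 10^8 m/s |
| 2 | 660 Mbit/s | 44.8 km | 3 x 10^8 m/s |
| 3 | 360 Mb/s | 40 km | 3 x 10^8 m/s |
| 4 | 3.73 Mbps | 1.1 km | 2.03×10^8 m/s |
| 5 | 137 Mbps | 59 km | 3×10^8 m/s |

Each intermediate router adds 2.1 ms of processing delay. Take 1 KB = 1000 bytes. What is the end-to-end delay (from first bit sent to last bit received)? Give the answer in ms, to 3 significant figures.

L = 70400 bits.
Transmission delays (L/R per hop): 0.0791011, 0.106667, 0.195556, 18.874, 0.513869 ms; sum = 19.7692 ms.
Propagation delays (d/s per hop): 0.0393333, 0.149333, 0.133333, 0.00541872, 0.196667 ms; sum = 0.524085 ms.
Processing at 4 router(s): 4 × 2.1 ms = 8.4 ms.
End-to-end = 28.7 ms.

28.7 ms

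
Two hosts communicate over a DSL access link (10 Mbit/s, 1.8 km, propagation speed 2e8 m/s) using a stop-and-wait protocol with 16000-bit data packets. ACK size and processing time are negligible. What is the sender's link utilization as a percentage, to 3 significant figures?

t_tx = L/R = 16000/10000000 = 0.0016 s.
t_prop = 1800/200000000 = 9e-06 s; RTT = 1.8e-05 s.
Cycle = t_tx + RTT = 0.001618 s.
Utilization = t_tx / cycle = 0.0016/0.001618 = 98.9 %.

98.9 %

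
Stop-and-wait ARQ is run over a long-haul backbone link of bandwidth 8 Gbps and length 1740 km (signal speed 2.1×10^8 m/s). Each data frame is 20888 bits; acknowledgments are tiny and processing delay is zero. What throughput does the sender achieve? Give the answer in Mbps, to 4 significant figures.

1.260 Mbps

t_tx = L/R = 20888/8000000000 = 2.611e-06 s.
t_prop = 1740000/210000000 = 0.00828571 s; RTT = 0.0165714 s.
Cycle = t_tx + RTT = 0.016574 s.
Throughput = L / cycle = 20888 / 0.016574 = 1.260 Mbps.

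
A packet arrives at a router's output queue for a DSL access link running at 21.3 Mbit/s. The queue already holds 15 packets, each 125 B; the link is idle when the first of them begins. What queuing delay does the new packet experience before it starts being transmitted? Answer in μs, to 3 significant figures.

704 μs

Each queued packet: L/R = 1000/21300000 = 46.9484 μs.
15 queued → 704.225 μs.
Queuing delay = 704 μs.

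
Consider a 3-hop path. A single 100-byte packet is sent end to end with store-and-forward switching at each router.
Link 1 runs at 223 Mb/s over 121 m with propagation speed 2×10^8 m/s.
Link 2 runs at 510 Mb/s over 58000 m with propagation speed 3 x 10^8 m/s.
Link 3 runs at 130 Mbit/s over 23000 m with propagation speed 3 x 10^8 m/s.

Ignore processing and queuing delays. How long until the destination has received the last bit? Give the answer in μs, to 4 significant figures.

281.9 μs

L = 100 × 8 = 800 bits.
Transmission delays (L/R per hop): 3.58744, 1.56863, 6.15385 μs; sum = 11.3099 μs.
Propagation delays (d/s per hop): 0.605, 193.333, 76.6667 μs; sum = 270.605 μs.
End-to-end = 281.9 μs.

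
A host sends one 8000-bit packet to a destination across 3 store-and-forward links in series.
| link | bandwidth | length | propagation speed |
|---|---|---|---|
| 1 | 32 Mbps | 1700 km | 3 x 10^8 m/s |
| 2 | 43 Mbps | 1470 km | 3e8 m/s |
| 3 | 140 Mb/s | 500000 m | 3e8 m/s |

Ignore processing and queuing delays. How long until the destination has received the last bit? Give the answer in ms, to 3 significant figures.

12.7 ms

Transmission delays (L/R per hop): 0.25, 0.186047, 0.0571429 ms; sum = 0.493189 ms.
Propagation delays (d/s per hop): 5.66667, 4.9, 1.66667 ms; sum = 12.2333 ms.
End-to-end = 12.7 ms.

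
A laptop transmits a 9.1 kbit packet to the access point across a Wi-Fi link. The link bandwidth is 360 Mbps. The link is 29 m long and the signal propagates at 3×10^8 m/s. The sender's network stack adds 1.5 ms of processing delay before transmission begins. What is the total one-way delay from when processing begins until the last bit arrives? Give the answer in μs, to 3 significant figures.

L = 9100 bits.
Transmission delay = L/R = 9100 / 360000000 = 25.2778 μs.
Propagation delay = d/s = 29 m / 300000000 m/s = 0.0966667 μs.
Plus processing delay 1.5 ms = 1500 μs.
Total = 1530 μs.

1530 μs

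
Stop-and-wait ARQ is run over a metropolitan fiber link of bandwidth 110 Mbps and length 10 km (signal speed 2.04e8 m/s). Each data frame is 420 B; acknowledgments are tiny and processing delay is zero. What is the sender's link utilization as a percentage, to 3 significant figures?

23.8 %

t_tx = L/R = 3360/110000000 = 3.05455e-05 s.
t_prop = 10000/204000000 = 4.90196e-05 s; RTT = 9.80392e-05 s.
Cycle = t_tx + RTT = 0.000128585 s.
Utilization = t_tx / cycle = 3.05455e-05/0.000128585 = 23.8 %.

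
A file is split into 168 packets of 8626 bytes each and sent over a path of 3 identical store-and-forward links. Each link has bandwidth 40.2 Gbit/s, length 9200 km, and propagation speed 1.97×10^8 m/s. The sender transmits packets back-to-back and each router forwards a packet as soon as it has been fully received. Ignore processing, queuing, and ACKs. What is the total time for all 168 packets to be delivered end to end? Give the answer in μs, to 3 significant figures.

140000 μs

Per-hop transmission t_tx = L/R = 69008/40200000000 = 1.71662 μs.
Per-hop propagation t_prop = 9200000/197000000 = 46700.5 μs.
Pipeline fill: first packet needs 3·t_tx to clear all hops; remaining 167 packets each add one t_tx.
Total = (3+168-1)·t_tx + 3·t_prop = 170·1.71662 + 3·46700.5 = 140000 μs.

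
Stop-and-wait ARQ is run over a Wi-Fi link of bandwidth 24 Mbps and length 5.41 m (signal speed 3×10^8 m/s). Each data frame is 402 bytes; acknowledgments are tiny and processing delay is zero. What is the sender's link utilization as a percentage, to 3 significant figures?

t_tx = L/R = 3216/24000000 = 0.000134 s.
t_prop = 5.41/300000000 = 1.80333e-08 s; RTT = 3.60667e-08 s.
Cycle = t_tx + RTT = 0.000134036 s.
Utilization = t_tx / cycle = 0.000134/0.000134036 = 100 %.

100 %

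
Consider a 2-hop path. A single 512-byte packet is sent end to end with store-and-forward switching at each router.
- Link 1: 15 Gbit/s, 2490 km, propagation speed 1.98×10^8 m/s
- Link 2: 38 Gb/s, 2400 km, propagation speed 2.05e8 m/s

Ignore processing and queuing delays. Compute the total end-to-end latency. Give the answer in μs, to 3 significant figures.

L = 512 × 8 = 4096 bits.
Transmission delays (L/R per hop): 0.273067, 0.107789 μs; sum = 0.380856 μs.
Propagation delays (d/s per hop): 12575.8, 11707.3 μs; sum = 24283.1 μs.
End-to-end = 24300 μs.

24300 μs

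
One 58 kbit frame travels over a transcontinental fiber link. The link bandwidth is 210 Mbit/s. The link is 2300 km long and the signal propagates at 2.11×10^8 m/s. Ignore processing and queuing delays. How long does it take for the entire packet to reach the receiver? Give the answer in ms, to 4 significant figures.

11.18 ms

L = 58000 bits.
Transmission delay = L/R = 58000 / 210000000 = 0.27619 ms.
Propagation delay = d/s = 2300000 m / 211000000 m/s = 10.9005 ms.
Total = 11.18 ms.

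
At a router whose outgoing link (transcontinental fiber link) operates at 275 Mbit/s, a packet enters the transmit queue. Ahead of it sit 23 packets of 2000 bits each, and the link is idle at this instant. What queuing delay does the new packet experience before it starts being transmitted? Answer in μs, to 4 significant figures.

Each queued packet: L/R = 2000/275000000 = 7.27273 μs.
23 queued → 167.273 μs.
Queuing delay = 167.3 μs.

167.3 μs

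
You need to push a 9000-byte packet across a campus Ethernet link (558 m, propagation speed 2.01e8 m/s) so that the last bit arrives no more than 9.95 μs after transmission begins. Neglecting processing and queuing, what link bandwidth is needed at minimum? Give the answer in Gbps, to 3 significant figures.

10.0 Gbps

L = 72000 bits.
Propagation delay = 558 / 2.01e+08 = 2.77612 μs.
Transmission budget = 9.95 − 2.77612 = 7.17388 μs.
R ≥ L / t_tx = 72000 bits / 7.17388e-06 s = 10.0 Gbps.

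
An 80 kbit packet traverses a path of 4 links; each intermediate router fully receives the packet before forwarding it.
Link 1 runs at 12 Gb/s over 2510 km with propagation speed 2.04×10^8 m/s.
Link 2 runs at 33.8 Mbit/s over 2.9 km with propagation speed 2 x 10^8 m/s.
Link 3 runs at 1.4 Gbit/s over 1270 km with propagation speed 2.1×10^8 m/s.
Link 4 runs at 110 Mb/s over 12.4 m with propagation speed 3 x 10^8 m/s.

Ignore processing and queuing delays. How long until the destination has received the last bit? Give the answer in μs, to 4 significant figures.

L = 80000 bits.
Transmission delays (L/R per hop): 6.66667, 2366.86, 57.1429, 727.273 μs; sum = 3157.95 μs.
Propagation delays (d/s per hop): 12303.9, 14.5, 6047.62, 0.0413333 μs; sum = 18366.1 μs.
End-to-end = 21520 μs.

21520 μs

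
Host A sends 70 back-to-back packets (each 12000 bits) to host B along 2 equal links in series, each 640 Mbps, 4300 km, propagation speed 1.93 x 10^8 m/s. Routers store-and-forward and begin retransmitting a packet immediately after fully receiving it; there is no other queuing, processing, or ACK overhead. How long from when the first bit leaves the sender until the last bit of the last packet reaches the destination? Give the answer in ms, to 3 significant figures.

Per-hop transmission t_tx = L/R = 12000/640000000 = 0.01875 ms.
Per-hop propagation t_prop = 4300000/193000000 = 22.2798 ms.
Pipeline fill: first packet needs 2·t_tx to clear all hops; remaining 69 packets each add one t_tx.
Total = (2+70-1)·t_tx + 2·t_prop = 71·0.01875 + 2·22.2798 = 45.9 ms.

45.9 ms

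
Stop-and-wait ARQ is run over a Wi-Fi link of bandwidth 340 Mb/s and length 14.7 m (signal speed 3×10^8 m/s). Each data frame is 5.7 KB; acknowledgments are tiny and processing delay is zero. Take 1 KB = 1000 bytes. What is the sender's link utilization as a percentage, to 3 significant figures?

99.9 %

t_tx = L/R = 45600/340000000 = 0.000134118 s.
t_prop = 14.7/300000000 = 4.9e-08 s; RTT = 9.8e-08 s.
Cycle = t_tx + RTT = 0.000134216 s.
Utilization = t_tx / cycle = 0.000134118/0.000134216 = 99.9 %.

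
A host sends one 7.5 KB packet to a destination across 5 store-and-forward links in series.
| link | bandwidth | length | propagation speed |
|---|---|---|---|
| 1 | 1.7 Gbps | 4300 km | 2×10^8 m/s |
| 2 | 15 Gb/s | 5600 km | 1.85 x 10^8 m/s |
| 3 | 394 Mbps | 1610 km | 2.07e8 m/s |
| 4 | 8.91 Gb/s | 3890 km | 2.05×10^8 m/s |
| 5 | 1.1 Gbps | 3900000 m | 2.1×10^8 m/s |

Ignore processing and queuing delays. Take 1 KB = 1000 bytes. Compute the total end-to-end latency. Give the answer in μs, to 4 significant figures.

L = 60000 bits.
Transmission delays (L/R per hop): 35.2941, 4, 152.284, 6.73401, 54.5455 μs; sum = 252.858 μs.
Propagation delays (d/s per hop): 21500, 30270.3, 7777.78, 18975.6, 18571.4 μs; sum = 97095.1 μs.
End-to-end = 97350 μs.

97350 μs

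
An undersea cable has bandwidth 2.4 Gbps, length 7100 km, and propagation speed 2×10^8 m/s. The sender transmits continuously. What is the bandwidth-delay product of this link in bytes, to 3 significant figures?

Propagation delay = 7100000 / 200000000 = 0.0355 s.
BDP = R × t_prop = 2400000000 × 0.0355 = 85200000 bits.
In bytes: 85200000/8 = 10700000 bytes.

10700000 bytes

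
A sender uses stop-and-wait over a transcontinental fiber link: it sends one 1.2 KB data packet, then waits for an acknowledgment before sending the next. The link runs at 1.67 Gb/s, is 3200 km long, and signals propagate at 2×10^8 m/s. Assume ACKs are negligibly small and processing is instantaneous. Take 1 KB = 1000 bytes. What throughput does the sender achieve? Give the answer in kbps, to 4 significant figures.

t_tx = L/R = 9600/1670000000 = 5.7485e-06 s.
t_prop = 3200000/200000000 = 0.016 s; RTT = 0.032 s.
Cycle = t_tx + RTT = 0.0320057 s.
Throughput = L / cycle = 9600 / 0.0320057 = 299.9 kbps.

299.9 kbps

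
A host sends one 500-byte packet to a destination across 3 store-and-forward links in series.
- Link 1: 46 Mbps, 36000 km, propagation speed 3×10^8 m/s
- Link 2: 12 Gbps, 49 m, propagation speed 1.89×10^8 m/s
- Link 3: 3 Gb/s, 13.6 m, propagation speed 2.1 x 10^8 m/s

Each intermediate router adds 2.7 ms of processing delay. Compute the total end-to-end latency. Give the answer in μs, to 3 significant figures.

L = 500 × 8 = 4000 bits.
Transmission delays (L/R per hop): 86.9565, 0.333333, 1.33333 μs; sum = 88.6232 μs.
Propagation delays (d/s per hop): 120000, 0.259259, 0.0647619 μs; sum = 120000 μs.
Processing at 2 router(s): 2 × 2.7 ms = 5400 μs.
End-to-end = 125000 μs.

125000 μs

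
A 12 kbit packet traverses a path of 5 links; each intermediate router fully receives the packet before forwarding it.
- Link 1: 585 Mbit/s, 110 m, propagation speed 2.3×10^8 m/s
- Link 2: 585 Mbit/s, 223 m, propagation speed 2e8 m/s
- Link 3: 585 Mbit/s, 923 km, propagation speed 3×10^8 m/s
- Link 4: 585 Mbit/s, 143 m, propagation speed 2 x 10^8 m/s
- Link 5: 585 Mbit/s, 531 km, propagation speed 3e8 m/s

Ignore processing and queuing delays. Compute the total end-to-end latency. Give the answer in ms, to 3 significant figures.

L = 12000 bits.
Transmission delay per hop = L/R = 12000/585000000 = 0.0205128 ms; 5 hops → 0.102564 ms.
Propagation delays (d/s per hop): 0.000478261, 0.001115, 3.07667, 0.000715, 1.77 ms; sum = 4.84897 ms.
End-to-end = 4.95 ms.

4.95 ms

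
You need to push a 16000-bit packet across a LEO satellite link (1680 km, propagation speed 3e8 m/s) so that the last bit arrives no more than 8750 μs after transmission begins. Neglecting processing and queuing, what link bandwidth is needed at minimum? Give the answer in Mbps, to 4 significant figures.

5.079 Mbps

Propagation delay = 1680000 / 300000000 = 5600 μs.
Transmission budget = 8750 − 5600 = 3150 μs.
R ≥ L / t_tx = 16000 bits / 0.00315 s = 5.079 Mbps.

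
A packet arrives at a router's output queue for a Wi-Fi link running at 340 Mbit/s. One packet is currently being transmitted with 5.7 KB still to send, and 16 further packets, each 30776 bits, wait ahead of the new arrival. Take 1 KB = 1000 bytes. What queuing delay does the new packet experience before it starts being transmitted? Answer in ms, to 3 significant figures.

1.58 ms

Each queued packet: L/R = 30776/340000000 = 0.0905176 ms.
16 queued → 1.44828 ms.
Plus remaining 45600 bits of current packet: 0.134118 ms.
Queuing delay = 1.58 ms.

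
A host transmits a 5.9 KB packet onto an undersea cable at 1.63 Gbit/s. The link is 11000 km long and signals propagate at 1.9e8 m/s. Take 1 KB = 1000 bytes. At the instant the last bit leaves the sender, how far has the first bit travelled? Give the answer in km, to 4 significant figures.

t_tx = L/R = 47200/1630000000 = 2.89571e-05 s.
Distance = s × t_tx = 190000000 × 2.89571e-05 = 5.502 km.

5.502 km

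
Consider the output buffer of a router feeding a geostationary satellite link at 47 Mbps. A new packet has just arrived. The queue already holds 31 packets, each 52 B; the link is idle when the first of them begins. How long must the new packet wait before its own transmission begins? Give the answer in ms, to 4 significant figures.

0.2744 ms

Each queued packet: L/R = 416/47000000 = 0.00885106 ms.
31 queued → 0.274383 ms.
Queuing delay = 0.2744 ms.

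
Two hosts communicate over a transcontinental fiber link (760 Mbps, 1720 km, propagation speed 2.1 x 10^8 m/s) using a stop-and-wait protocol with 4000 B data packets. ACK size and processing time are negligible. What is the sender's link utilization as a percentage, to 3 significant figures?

0.256 %

t_tx = L/R = 32000/760000000 = 4.21053e-05 s.
t_prop = 1720000/210000000 = 0.00819048 s; RTT = 0.016381 s.
Cycle = t_tx + RTT = 0.0164231 s.
Utilization = t_tx / cycle = 4.21053e-05/0.0164231 = 0.256 %.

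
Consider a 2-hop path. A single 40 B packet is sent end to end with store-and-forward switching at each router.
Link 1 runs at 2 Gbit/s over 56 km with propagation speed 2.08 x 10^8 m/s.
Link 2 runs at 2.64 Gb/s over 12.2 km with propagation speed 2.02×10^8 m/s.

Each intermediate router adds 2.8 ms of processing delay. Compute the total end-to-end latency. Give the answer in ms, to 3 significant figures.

L = 40 × 8 = 320 bits.
Transmission delays (L/R per hop): 0.00016, 0.000121212 ms; sum = 0.000281212 ms.
Propagation delays (d/s per hop): 0.269231, 0.060396 ms; sum = 0.329627 ms.
Processing at 1 router(s): 1 × 2.8 ms = 2.8 ms.
End-to-end = 3.13 ms.

3.13 ms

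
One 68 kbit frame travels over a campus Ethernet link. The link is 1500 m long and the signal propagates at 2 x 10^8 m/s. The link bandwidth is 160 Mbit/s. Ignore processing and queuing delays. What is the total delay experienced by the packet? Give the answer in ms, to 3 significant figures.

L = 68000 bits.
Transmission delay = L/R = 68000 / 160000000 = 0.425 ms.
Propagation delay = d/s = 1500 m / 200000000 m/s = 0.0075 ms.
Total = 0.433 ms.

0.433 ms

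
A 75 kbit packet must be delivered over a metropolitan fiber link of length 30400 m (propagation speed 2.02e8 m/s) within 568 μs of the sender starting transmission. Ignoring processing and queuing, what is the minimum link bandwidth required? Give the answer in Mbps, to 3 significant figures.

Propagation delay = 30400 / 202000000 = 150.495 μs.
Transmission budget = 568 − 150.495 = 417.505 μs.
R ≥ L / t_tx = 75000 bits / 0.000417505 s = 180 Mbps.

180 Mbps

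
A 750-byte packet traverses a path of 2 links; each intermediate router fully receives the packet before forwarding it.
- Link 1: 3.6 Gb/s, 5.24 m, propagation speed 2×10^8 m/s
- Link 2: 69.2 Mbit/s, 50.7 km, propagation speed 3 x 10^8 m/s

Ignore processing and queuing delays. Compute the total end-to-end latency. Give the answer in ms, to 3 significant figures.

0.257 ms

L = 750 × 8 = 6000 bits.
Transmission delays (L/R per hop): 0.00166667, 0.0867052 ms; sum = 0.0883719 ms.
Propagation delays (d/s per hop): 2.62e-05, 0.169 ms; sum = 0.169026 ms.
End-to-end = 0.257 ms.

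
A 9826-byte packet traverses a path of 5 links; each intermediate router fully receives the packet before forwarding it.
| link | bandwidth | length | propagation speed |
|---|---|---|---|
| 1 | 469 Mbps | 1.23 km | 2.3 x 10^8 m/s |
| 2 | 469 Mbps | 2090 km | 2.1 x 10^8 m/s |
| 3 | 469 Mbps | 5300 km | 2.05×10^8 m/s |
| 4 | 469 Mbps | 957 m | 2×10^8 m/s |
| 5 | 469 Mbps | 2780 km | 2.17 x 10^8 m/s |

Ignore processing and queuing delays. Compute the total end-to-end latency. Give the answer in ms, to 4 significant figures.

L = 9826 × 8 = 78608 bits.
Transmission delay per hop = L/R = 78608/469000000 = 0.167608 ms; 5 hops → 0.838038 ms.
Propagation delays (d/s per hop): 0.00534783, 9.95238, 25.8537, 0.004785, 12.8111 ms; sum = 48.6272 ms.
End-to-end = 49.47 ms.

49.47 ms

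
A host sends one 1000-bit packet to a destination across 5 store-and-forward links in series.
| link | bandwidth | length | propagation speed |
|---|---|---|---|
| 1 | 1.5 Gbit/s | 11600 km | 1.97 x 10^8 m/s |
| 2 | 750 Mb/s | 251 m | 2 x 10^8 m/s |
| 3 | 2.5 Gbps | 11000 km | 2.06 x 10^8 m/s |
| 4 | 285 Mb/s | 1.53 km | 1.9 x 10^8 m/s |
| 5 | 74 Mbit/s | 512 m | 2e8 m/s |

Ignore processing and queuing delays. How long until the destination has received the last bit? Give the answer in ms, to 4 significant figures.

112.3 ms

Transmission delays (L/R per hop): 0.000666667, 0.00133333, 0.0004, 0.00350877, 0.0135135 ms; sum = 0.0194223 ms.
Propagation delays (d/s per hop): 58.8832, 0.001255, 53.3981, 0.00805263, 0.00256 ms; sum = 112.293 ms.
End-to-end = 112.3 ms.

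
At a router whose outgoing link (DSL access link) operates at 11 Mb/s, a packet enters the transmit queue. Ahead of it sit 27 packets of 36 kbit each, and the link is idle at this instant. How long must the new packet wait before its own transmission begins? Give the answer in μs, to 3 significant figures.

88400 μs

Each queued packet: L/R = 36000/11000000 = 3272.73 μs.
27 queued → 88363.6 μs.
Queuing delay = 88400 μs.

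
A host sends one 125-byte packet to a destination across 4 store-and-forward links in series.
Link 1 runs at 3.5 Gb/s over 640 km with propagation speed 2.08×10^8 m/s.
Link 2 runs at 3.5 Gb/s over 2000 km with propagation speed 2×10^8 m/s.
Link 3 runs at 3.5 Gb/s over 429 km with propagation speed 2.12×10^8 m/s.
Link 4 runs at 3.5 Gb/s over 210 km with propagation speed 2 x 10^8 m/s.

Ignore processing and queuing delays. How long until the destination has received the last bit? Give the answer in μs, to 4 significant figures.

16150 μs

L = 125 × 8 = 1000 bits.
Transmission delay per hop = L/R = 1000/3500000000 = 0.285714 μs; 4 hops → 1.14286 μs.
Propagation delays (d/s per hop): 3076.92, 10000, 2023.58, 1050 μs; sum = 16150.5 μs.
End-to-end = 16150 μs.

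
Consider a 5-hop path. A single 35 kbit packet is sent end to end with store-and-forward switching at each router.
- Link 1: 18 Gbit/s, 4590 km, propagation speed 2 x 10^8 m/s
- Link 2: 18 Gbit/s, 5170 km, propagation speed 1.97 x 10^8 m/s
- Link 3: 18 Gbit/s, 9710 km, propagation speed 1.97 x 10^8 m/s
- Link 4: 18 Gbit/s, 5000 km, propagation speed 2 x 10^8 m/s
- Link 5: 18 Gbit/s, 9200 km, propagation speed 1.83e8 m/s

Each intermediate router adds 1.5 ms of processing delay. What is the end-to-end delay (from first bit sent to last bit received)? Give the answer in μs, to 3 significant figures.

L = 35000 bits.
Transmission delay per hop = L/R = 35000/18000000000 = 1.94444 μs; 5 hops → 9.72222 μs.
Propagation delays (d/s per hop): 22950, 26243.7, 49289.3, 25000, 50273.2 μs; sum = 173756 μs.
Processing at 4 router(s): 4 × 1.5 ms = 6000 μs.
End-to-end = 180000 μs.

180000 μs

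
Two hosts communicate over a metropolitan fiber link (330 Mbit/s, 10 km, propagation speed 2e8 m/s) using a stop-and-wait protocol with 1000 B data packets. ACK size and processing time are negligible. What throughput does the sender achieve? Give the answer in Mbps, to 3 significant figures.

64.4 Mbps

t_tx = L/R = 8000/330000000 = 2.42424e-05 s.
t_prop = 10000/200000000 = 5e-05 s; RTT = 0.0001 s.
Cycle = t_tx + RTT = 0.000124242 s.
Throughput = L / cycle = 8000 / 0.000124242 = 64.4 Mbps.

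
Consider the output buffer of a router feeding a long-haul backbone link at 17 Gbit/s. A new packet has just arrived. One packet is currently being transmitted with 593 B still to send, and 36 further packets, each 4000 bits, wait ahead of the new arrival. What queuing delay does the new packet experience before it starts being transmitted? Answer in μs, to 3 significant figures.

Each queued packet: L/R = 4000/17000000000 = 0.235294 μs.
36 queued → 8.47059 μs.
Plus remaining 4744 bits of current packet: 0.279059 μs.
Queuing delay = 8.75 μs.

8.75 μs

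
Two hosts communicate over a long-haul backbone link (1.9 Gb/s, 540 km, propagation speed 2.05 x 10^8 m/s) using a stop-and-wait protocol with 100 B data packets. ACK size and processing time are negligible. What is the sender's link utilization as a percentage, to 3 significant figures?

0.00799 %

t_tx = L/R = 800/1900000000 = 4.21053e-07 s.
t_prop = 540000/2.05e+08 = 0.00263415 s; RTT = 0.00526829 s.
Cycle = t_tx + RTT = 0.00526871 s.
Utilization = t_tx / cycle = 4.21053e-07/0.00526871 = 0.00799 %.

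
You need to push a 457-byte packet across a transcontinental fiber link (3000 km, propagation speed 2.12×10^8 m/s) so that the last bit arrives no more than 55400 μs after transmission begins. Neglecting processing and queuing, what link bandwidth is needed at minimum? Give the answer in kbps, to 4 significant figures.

L = 3656 bits.
Propagation delay = 3000000 / 212000000 = 14150.9 μs.
Transmission budget = 55400 − 14150.9 = 41249.1 μs.
R ≥ L / t_tx = 3656 bits / 0.0412491 s = 88.63 kbps.

88.63 kbps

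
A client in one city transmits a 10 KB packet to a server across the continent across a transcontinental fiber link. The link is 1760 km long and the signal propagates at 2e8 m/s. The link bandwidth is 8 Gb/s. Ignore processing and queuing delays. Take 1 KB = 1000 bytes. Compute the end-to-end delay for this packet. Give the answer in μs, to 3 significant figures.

8810 μs

L = 80000 bits.
Transmission delay = L/R = 80000 / 8000000000 = 10 μs.
Propagation delay = d/s = 1760000 m / 200000000 m/s = 8800 μs.
Total = 8810 μs.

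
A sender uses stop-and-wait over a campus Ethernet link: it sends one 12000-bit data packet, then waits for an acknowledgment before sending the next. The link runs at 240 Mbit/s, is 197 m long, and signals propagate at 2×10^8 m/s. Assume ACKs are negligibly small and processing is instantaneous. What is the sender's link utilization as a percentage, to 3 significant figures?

t_tx = L/R = 12000/240000000 = 5e-05 s.
t_prop = 197/200000000 = 9.85e-07 s; RTT = 1.97e-06 s.
Cycle = t_tx + RTT = 5.197e-05 s.
Utilization = t_tx / cycle = 5e-05/5.197e-05 = 96.2 %.

96.2 %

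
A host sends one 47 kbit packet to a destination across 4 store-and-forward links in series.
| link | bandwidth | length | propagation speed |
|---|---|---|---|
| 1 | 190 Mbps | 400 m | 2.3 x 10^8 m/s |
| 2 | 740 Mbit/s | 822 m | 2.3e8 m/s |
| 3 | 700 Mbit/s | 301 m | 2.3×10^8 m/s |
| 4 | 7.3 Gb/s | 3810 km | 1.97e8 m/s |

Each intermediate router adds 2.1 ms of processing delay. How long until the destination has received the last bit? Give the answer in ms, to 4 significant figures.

L = 47000 bits.
Transmission delays (L/R per hop): 0.247368, 0.0635135, 0.0671429, 0.00643836 ms; sum = 0.384463 ms.
Propagation delays (d/s per hop): 0.00173913, 0.00357391, 0.0013087, 19.3401 ms; sum = 19.3467 ms.
Processing at 3 router(s): 3 × 2.1 ms = 6.3 ms.
End-to-end = 26.03 ms.

26.03 ms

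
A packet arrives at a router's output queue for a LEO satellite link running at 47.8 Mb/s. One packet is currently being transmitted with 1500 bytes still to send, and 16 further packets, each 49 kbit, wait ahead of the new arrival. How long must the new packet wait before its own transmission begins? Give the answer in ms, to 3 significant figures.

Each queued packet: L/R = 49000/47800000 = 1.0251 ms.
16 queued → 16.4017 ms.
Plus remaining 12000 bits of current packet: 0.251046 ms.
Queuing delay = 16.7 ms.

16.7 ms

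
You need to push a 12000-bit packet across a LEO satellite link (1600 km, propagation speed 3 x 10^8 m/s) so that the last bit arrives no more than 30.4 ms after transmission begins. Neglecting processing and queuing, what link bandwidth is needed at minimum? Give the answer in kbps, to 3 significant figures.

479 kbps

Propagation delay = 1600000 / 300000000 = 5.33333 ms.
Transmission budget = 30.4 − 5.33333 = 25.0667 ms.
R ≥ L / t_tx = 12000 bits / 0.0250667 s = 479 kbps.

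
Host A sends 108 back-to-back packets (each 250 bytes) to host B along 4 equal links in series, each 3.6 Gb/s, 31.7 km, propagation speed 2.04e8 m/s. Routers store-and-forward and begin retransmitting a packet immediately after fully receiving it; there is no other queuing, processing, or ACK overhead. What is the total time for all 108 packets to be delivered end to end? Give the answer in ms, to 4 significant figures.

0.6832 ms

Per-hop transmission t_tx = L/R = 2000/3600000000 = 0.000555556 ms.
Per-hop propagation t_prop = 31700/204000000 = 0.155392 ms.
Pipeline fill: first packet needs 4·t_tx to clear all hops; remaining 107 packets each add one t_tx.
Total = (4+108-1)·t_tx + 4·t_prop = 111·0.000555556 + 4·0.155392 = 0.6832 ms.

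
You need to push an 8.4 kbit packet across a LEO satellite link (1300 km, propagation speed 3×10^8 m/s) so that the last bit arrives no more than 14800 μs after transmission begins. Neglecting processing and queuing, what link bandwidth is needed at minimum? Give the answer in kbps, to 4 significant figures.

802.5 kbps

Propagation delay = 1300000 / 300000000 = 4333.33 μs.
Transmission budget = 14800 − 4333.33 = 10466.7 μs.
R ≥ L / t_tx = 8400 bits / 0.0104667 s = 802.5 kbps.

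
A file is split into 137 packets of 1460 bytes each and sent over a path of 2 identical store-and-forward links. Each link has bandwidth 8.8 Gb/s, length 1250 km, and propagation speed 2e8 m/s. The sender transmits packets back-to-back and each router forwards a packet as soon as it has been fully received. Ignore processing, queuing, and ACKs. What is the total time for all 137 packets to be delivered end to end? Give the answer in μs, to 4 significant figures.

Per-hop transmission t_tx = L/R = 11680/8800000000 = 1.32727 μs.
Per-hop propagation t_prop = 1250000/200000000 = 6250 μs.
Pipeline fill: first packet needs 2·t_tx to clear all hops; remaining 136 packets each add one t_tx.
Total = (2+137-1)·t_tx + 2·t_prop = 138·1.32727 + 2·6250 = 12680 μs.

12680 μs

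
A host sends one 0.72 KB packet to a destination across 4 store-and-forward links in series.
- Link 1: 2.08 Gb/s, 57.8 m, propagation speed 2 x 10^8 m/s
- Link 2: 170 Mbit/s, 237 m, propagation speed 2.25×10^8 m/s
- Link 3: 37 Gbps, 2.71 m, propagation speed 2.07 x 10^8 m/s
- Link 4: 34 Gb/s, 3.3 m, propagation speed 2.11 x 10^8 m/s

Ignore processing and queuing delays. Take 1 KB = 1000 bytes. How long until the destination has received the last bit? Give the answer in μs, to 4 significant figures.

38.35 μs

L = 5760 bits.
Transmission delays (L/R per hop): 2.76923, 33.8824, 0.155676, 0.169412 μs; sum = 36.9767 μs.
Propagation delays (d/s per hop): 0.289, 1.05333, 0.0130918, 0.0156398 μs; sum = 1.37106 μs.
End-to-end = 38.35 μs.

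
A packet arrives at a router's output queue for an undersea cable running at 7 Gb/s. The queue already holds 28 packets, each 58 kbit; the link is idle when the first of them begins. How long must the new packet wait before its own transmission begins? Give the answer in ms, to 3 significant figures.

Each queued packet: L/R = 58000/7000000000 = 0.00828571 ms.
28 queued → 0.232 ms.
Queuing delay = 0.232 ms.

0.232 ms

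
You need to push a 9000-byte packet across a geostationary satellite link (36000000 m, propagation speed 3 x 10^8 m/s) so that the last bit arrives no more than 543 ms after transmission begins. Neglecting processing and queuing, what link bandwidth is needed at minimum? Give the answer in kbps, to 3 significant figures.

L = 72000 bits.
Propagation delay = 36000000 / 300000000 = 120 ms.
Transmission budget = 543 − 120 = 423 ms.
R ≥ L / t_tx = 72000 bits / 0.423 s = 170 kbps.

170 kbps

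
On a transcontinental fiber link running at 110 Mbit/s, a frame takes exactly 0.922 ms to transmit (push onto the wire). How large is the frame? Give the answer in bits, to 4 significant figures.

101400 bits

L = R × t_tx = 110000000 b/s × 0.000922 s = 101420 bits.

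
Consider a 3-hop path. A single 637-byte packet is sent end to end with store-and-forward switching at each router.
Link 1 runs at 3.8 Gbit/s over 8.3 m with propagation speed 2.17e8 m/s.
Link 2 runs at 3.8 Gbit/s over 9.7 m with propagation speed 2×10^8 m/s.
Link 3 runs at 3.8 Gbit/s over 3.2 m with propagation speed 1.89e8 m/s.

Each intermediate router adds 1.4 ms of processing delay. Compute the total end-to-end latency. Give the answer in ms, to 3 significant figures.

2.80 ms

L = 637 × 8 = 5096 bits.
Transmission delay per hop = L/R = 5096/3800000000 = 0.00134105 ms; 3 hops → 0.00402316 ms.
Propagation delays (d/s per hop): 3.82488e-05, 4.85e-05, 1.69312e-05 ms; sum = 0.00010368 ms.
Processing at 2 router(s): 2 × 1.4 ms = 2.8 ms.
End-to-end = 2.80 ms.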